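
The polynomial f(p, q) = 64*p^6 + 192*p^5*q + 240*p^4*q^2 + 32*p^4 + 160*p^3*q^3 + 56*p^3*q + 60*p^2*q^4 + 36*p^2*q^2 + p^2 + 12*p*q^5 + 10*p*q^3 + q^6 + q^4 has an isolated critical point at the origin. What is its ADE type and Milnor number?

Type A3, Milnor number mu = 3.

The Hessian of f at 0 is [[2, 0], [0, 0]] with rank 1, so corank 1. A Groebner basis of the Jacobian ideal J(f) in C{p,q} is {q^3, p}; counting standard monomials gives mu = 3. Corank 1: A-series; mu = 3 gives A_3.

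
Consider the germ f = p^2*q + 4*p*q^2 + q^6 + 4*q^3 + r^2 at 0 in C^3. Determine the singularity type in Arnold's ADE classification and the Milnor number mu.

Type D7, Milnor number mu = 7.

The Hessian of f at 0 has rank 1. Corank 2; j^3 = q*(p + 2*q)^2 has shape L^2 M (L != M), so D-series; mu = 7 gives D_7.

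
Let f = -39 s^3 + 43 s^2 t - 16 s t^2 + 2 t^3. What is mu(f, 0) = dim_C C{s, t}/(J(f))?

4

The Hessian of f at 0 has rank 0. Corank 2; j^3 = -(3*s - t)*(13*s^2 - 10*s*t + 2*t^2) splits into three distinct lines over C (the quadratic factor has nonzero discriminant), so D_4.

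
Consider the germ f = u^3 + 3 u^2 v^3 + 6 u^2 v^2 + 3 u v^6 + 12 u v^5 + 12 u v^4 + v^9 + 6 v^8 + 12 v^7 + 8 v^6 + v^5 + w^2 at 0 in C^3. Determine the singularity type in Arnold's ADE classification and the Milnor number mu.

The Hessian of f at 0 is [[0, 0, 0], [0, 0, 0], [0, 0, 2]] with rank 1, so corank 2. A Groebner basis of the Jacobian ideal J(f) in C{u,v,w} is {u^2/2 + u*v^3 + 2*u*v^2, v^4, u^3, u^2*v - 2*u^2 - 8*u*v^2, w}; counting standard monomials gives mu = 8. Corank 2; j^3 = u^3 is a perfect cube, so E-series; the 5-jet and mu = 8 give E_8.

Type E8, Milnor number mu = 8.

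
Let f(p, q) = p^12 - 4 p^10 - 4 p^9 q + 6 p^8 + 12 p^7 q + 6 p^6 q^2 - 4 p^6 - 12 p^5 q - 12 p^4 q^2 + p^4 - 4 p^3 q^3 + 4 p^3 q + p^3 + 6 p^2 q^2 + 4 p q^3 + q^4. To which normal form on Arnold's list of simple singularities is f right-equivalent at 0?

E_6

The Hessian of f at 0 has rank 0. Corank 2; j^3 = p^3 is a perfect cube, so E-series; the 4-jet and mu = 6 give E_6.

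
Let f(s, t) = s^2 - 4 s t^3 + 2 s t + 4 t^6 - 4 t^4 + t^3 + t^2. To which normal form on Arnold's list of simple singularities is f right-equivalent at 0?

The Hessian of f at 0 is [[2, 2], [2, 2]] with rank 1, so corank 1. A Groebner basis of the Jacobian ideal J(f) in C{s,t} is {t^2, s + t}; counting standard monomials gives mu = 2. Corank 1: A-series; mu = 2 gives A_2.

A_2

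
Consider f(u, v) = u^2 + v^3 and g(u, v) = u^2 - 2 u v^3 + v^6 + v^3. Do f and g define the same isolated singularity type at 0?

Yes.

The Hessian of f at 0 has rank 1. Corank 1: A-series; mu = 2 gives A_2. The Hessian of g at 0 has rank 1. Corank 1: A-series; mu = 2 gives A_2. Both have type A_2, hence right-equivalent.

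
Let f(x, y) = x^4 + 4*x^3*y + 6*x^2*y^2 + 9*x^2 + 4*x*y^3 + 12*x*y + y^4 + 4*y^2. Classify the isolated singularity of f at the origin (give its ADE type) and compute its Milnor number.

Type A_{3}, Milnor number mu = 3.

The Hessian of f at 0 is [[18, 12], [12, 8]] with rank 1, so corank 1. A Groebner basis of the Jacobian ideal J(f) in C{x,y} is {y^3, x + 2*y/3}; counting standard monomials gives mu = 3. Corank 1: A-series; mu = 3 gives A_3.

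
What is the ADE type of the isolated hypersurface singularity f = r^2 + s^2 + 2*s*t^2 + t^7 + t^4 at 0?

A6

The Hessian of f at 0 has rank 2. Corank 1: A-series; mu = 6 gives A_6.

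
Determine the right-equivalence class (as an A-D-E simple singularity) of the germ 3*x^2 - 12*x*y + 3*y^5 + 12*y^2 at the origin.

A4

The Hessian of f at 0 has rank 1. Corank 1: A-series; mu = 4 gives A_4.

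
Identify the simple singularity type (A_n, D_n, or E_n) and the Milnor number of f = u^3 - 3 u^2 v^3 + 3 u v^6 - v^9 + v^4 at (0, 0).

Type E6, Milnor number mu = 6.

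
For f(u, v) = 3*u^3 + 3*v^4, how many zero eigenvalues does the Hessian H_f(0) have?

2

Hessian at 0 has rank 0.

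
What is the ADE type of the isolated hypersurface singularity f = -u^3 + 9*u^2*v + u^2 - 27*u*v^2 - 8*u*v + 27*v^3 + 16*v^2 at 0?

A2

The Hessian of f at 0 has rank 1. Corank 1: A-series; mu = 2 gives A_2.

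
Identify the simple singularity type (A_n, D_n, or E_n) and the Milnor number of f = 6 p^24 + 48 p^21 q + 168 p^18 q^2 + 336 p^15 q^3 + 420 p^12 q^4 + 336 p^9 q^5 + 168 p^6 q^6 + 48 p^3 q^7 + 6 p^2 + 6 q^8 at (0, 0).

Type A_{7}, Milnor number mu = 7.

The Hessian of f at 0 has rank 1. Corank 1: A-series; mu = 7 gives A_7.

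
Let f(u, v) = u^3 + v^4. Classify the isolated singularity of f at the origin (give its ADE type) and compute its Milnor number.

Type E_{6}, Milnor number mu = 6.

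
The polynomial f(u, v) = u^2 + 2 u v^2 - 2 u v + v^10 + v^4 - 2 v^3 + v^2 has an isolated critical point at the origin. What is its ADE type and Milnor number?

Type A_9, Milnor number mu = 9.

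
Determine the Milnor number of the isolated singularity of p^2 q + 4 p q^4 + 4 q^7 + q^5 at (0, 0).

6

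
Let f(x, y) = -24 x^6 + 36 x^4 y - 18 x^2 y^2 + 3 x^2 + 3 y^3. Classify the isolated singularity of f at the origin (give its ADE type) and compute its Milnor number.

The Hessian of f at 0 is [[6, 0], [0, 0]] with rank 1, so corank 1. A Groebner basis of the Jacobian ideal J(f) in C{x,y} is {y^2, x}; counting standard monomials gives mu = 2. Corank 1: A-series; mu = 2 gives A_2.

Type A_2, Milnor number mu = 2.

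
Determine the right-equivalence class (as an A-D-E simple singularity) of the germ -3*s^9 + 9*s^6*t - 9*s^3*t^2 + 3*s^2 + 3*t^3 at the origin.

A2

The Hessian of f at 0 is [[6, 0], [0, 0]] with rank 1, so corank 1. A Groebner basis of the Jacobian ideal J(f) in C{s,t} is {t^2, s}; counting standard monomials gives mu = 2. Corank 1: A-series; mu = 2 gives A_2.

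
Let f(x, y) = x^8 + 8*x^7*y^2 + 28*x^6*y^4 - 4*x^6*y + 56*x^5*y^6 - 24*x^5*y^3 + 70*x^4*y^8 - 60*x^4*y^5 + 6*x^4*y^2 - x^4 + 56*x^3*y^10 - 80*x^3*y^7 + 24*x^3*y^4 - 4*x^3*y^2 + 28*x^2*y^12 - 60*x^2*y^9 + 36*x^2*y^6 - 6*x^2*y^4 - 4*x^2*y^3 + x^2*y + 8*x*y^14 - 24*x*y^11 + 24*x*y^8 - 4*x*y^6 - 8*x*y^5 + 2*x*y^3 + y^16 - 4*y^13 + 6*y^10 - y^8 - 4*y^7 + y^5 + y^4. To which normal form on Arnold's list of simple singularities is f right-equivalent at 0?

D_5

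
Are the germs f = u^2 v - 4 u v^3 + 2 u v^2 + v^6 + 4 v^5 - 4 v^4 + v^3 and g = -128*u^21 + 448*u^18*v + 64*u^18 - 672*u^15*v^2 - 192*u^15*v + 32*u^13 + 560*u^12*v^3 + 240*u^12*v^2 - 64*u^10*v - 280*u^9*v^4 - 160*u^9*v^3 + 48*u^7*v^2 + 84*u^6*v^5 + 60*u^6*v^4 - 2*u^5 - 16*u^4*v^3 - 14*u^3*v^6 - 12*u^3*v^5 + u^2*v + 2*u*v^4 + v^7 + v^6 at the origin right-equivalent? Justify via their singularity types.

Yes.

The Hessian of f at 0 is [[0, 0], [0, 0]] with rank 0, so corank 2. A Groebner basis of the Jacobian ideal J(f) in C{u,v} is {u^3 - 2*u^2 + u*v^2 - 3*u*v - v^2, u^2*v + 2*u^2/3 + 2*u*v^2/3 + 7*u*v/6 + v^2/2, -u*v/2 + v^3 - v^2/2}; counting standard monomials gives mu = 7. Corank 2; j^3 = v*(u + v)^2 has shape L^2 M (L != M), so D-series; mu = 7 gives D_7. The Hessian of g at 0 is [[0, 0], [0, 0]] with rank 0, so corank 2. A Groebner basis of the Jacobian ideal J(g) in C{u,v} is {u*v + v^4, u^3, u^2*v, -u^2/6 + u*v^2}; counting standard monomials gives mu = 7. Corank 2; j^3 = u^2*v has shape L^2 M (L != M), so D-series; mu = 7 gives D_7. Both have type D_7, hence right-equivalent.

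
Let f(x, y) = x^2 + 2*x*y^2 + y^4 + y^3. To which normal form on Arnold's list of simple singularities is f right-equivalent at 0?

The Hessian of f at 0 is [[2, 0], [0, 0]] with rank 1, so corank 1. A Groebner basis of the Jacobian ideal J(f) in C{x,y} is {y^2, x}; counting standard monomials gives mu = 2. Corank 1: A-series; mu = 2 gives A_2.

A_{2}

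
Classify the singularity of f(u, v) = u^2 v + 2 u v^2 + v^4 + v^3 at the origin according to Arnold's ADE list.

D5

The Hessian of f at 0 has rank 0. Corank 2; j^3 = v*(u + v)^2 has shape L^2 M (L != M), so D-series; mu = 5 gives D_5.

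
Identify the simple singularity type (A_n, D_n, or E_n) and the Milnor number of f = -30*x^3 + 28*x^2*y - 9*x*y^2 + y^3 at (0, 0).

Type D_{4}, Milnor number mu = 4.

The Hessian of f at 0 has rank 0. Corank 2; j^3 = -(3*x - y)*(10*x^2 - 6*x*y + y^2) splits into three distinct lines over C (the quadratic factor has nonzero discriminant), so D_4.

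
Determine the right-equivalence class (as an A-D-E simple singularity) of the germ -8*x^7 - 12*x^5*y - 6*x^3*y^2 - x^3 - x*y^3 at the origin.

E_{7}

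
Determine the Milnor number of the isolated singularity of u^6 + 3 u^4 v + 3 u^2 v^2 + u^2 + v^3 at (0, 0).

The Hessian of f at 0 is [[2, 0], [0, 0]] with rank 1, so corank 1. A Groebner basis of the Jacobian ideal J(f) in C{u,v} is {v^2, u}; counting standard monomials gives mu = 2. Corank 1: A-series; mu = 2 gives A_2.

2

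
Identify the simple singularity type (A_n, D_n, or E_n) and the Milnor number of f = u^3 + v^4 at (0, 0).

The Hessian of f at 0 has rank 0. Corank 2; j^3 = u^3 is a perfect cube, so E-series; the 4-jet and mu = 6 give E_6.

Type E_6, Milnor number mu = 6.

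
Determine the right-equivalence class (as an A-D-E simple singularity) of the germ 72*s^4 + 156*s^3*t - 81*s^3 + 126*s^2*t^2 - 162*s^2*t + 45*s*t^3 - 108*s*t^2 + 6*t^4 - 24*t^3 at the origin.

The Hessian of f at 0 has rank 0. Corank 2; j^3 = -3*(3*s + 2*t)^3 is a perfect cube, so E-series; the 4-jet and mu = 7 give E_7.

E_{7}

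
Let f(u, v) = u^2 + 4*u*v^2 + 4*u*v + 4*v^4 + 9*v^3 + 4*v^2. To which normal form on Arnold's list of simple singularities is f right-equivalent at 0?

The Hessian of f at 0 is [[2, 4], [4, 8]] with rank 1, so corank 1. A Groebner basis of the Jacobian ideal J(f) in C{u,v} is {v^2, u + 2*v}; counting standard monomials gives mu = 2. Corank 1: A-series; mu = 2 gives A_2.

A_2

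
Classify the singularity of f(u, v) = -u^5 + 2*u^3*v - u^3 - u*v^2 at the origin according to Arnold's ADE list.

The Hessian of f at 0 is [[0, 0], [0, 0]] with rank 0, so corank 2. A Groebner basis of the Jacobian ideal J(f) in C{u,v} is {v^3, u^2 + v^2/3, u*v}; counting standard monomials gives mu = 4. Corank 2; j^3 = -u*(u^2 + v^2) splits into three distinct lines over C (the quadratic factor has nonzero discriminant), so D_4.

D4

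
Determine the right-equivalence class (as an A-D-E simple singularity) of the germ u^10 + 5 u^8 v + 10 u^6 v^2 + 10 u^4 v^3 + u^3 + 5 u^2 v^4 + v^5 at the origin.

The Hessian of f at 0 has rank 0. Corank 2; j^3 = u^3 is a perfect cube, so E-series; the 5-jet and mu = 8 give E_8.

E_{8}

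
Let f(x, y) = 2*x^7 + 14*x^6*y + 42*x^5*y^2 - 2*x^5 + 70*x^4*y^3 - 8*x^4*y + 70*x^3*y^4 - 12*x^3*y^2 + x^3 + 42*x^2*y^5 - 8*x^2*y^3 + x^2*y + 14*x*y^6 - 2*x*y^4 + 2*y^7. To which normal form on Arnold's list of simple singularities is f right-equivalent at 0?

The Hessian of f at 0 is [[0, 0], [0, 0]] with rank 0, so corank 2. A Groebner basis of the Jacobian ideal J(f) in C{x,y} is {x^2/6 + x*y^3, -5*x^2/3 - x*y + y^4, x^3, x^2*y}; counting standard monomials gives mu = 8. Corank 2; j^3 = x^2*(x + y) has shape L^2 M (L != M), so D-series; mu = 8 gives D_8.

D_8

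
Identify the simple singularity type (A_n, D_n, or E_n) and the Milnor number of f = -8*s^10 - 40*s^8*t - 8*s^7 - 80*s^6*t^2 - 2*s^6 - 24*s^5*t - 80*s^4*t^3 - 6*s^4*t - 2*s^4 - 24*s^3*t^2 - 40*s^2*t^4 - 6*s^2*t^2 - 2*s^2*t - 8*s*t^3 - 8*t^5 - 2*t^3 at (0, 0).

Type D4, Milnor number mu = 4.

The Hessian of f at 0 is [[0, 0], [0, 0]] with rank 0, so corank 2. A Groebner basis of the Jacobian ideal J(f) in C{s,t} is {t^3, s^2 + 3*t^2, s*t}; counting standard monomials gives mu = 4. Corank 2; j^3 = -2*t*(s^2 + t^2) splits into three distinct lines over C (the quadratic factor has nonzero discriminant), so D_4.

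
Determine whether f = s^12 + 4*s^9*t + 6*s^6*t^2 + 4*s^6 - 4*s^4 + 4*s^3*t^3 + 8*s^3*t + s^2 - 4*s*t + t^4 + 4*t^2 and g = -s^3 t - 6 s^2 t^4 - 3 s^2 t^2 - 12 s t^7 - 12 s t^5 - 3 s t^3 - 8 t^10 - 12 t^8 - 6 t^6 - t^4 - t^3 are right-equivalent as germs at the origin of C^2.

No.

The Hessian of f at 0 has rank 1. Corank 1: A-series; mu = 3 gives A_3. The Hessian of g at 0 has rank 0. Corank 2; j^3 = -t^3 is a perfect cube, so E-series; the 4-jet and mu = 7 give E_7. f is A_3 but g is E_7, hence not right-equivalent.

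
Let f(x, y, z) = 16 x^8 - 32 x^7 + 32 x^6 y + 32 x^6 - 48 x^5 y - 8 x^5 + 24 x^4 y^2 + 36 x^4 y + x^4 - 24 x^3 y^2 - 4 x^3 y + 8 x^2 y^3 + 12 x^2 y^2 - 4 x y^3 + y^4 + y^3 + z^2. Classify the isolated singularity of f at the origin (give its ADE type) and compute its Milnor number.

Type E_{6}, Milnor number mu = 6.

The Hessian of f at 0 has rank 1. Corank 2; j^3 = y^3 is a perfect cube, so E-series; the 4-jet and mu = 6 give E_6.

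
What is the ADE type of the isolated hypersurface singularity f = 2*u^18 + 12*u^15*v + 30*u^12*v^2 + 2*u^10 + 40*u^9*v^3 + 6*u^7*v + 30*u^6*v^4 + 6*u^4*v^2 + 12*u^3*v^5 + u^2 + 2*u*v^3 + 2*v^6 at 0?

The Hessian of f at 0 is [[2, 0], [0, 0]] with rank 1, so corank 1. A Groebner basis of the Jacobian ideal J(f) in C{u,v} is {u*v^2, u + v^3, u^2}; counting standard monomials gives mu = 5. Corank 1: A-series; mu = 5 gives A_5.

A5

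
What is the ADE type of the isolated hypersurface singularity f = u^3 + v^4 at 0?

E_{6}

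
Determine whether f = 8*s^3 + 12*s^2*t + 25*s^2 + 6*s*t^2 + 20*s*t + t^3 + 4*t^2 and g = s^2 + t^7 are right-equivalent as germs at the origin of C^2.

The Hessian of f at 0 is [[50, 20], [20, 8]] with rank 1, so corank 1. A Groebner basis of the Jacobian ideal J(f) in C{s,t} is {t^2, s + 2*t/5}; counting standard monomials gives mu = 2. Corank 1: A-series; mu = 2 gives A_2. The Hessian of g at 0 is [[2, 0], [0, 0]] with rank 1, so corank 1. A Groebner basis of the Jacobian ideal J(g) in C{s,t} is {t^6, s}; counting standard monomials gives mu = 6. Corank 1: A-series; mu = 6 gives A_6. f is A_2 but g is A_6, hence not right-equivalent.

No.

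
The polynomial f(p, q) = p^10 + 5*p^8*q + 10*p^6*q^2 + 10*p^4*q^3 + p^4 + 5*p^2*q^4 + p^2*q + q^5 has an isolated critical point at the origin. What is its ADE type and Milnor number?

Type D6, Milnor number mu = 6.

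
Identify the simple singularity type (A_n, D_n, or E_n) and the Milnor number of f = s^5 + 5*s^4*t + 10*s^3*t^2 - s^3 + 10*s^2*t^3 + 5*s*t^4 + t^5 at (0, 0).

The Hessian of f at 0 has rank 0. Corank 2; j^3 = -s^3 is a perfect cube, so E-series; the 5-jet and mu = 8 give E_8.

Type E8, Milnor number mu = 8.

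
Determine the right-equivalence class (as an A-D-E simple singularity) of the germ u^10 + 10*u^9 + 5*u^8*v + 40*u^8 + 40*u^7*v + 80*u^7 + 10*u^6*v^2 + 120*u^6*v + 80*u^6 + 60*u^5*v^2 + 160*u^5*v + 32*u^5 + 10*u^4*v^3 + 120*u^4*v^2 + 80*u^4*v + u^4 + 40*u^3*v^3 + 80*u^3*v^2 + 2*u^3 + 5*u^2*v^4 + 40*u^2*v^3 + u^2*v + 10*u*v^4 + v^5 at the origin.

D_{6}

The Hessian of f at 0 has rank 0. Corank 2; j^3 = u^2*(2*u + v) has shape L^2 M (L != M), so D-series; mu = 6 gives D_6.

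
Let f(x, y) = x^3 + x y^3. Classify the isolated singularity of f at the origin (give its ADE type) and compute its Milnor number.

The Hessian of f at 0 has rank 0. Corank 2; j^3 = x^3 is a perfect cube, so E-series; the 4-jet and mu = 7 give E_7.

Type E_7, Milnor number mu = 7.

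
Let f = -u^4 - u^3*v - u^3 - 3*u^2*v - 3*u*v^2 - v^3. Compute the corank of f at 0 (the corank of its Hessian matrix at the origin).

2

The Hessian at 0 is [[0, 0], [0, 0]] of rank 0; hence corank 2.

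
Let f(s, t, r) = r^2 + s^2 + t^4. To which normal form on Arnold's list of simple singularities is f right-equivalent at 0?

A_{3}

The Hessian of f at 0 has rank 2. Corank 1: A-series; mu = 3 gives A_3.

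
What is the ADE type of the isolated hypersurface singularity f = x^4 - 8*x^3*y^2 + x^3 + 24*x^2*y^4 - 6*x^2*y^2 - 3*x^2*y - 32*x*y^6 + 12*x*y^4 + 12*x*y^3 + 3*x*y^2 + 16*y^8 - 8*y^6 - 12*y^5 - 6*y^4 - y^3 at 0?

The Hessian of f at 0 has rank 0. Corank 2; j^3 = (x - y)^3 is a perfect cube, so E-series; the 4-jet and mu = 6 give E_6.

E6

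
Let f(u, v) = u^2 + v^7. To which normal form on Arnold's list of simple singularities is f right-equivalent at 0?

The Hessian of f at 0 has rank 1. Corank 1: A-series; mu = 6 gives A_6.

A_6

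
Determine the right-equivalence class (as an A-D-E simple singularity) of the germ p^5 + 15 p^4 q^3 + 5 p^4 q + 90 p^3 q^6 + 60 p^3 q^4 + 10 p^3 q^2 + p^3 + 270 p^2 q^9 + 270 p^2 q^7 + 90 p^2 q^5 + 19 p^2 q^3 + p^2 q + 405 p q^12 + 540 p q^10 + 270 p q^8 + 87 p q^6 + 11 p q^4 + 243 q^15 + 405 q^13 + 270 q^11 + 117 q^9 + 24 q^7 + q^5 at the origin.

D6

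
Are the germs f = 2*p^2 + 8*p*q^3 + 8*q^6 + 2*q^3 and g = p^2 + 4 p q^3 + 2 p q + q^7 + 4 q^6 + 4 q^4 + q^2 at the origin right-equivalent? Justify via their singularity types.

No.

The Hessian of f at 0 has rank 1. Corank 1: A-series; mu = 2 gives A_2. The Hessian of g at 0 has rank 1. Corank 1: A-series; mu = 6 gives A_6. f is A_2 but g is A_6, hence not right-equivalent.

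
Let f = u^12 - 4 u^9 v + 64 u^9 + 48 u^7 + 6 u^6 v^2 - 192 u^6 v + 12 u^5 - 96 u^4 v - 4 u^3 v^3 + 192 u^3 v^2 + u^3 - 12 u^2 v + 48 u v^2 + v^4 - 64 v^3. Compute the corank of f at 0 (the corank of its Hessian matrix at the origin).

2

The Hessian at 0 is [[0, 0], [0, 0]] of rank 0; hence corank 2.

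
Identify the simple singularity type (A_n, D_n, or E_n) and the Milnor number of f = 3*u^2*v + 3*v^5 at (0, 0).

Type D6, Milnor number mu = 6.

The Hessian of f at 0 is [[0, 0], [0, 0]] with rank 0, so corank 2. A Groebner basis of the Jacobian ideal J(f) in C{u,v} is {u^2/5 + v^4, u^3, u*v}; counting standard monomials gives mu = 6. Corank 2; j^3 = 3*u^2*v has shape L^2 M (L != M), so D-series; mu = 6 gives D_6.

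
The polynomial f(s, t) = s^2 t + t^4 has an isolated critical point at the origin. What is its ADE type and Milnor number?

The Hessian of f at 0 has rank 0. Corank 2; j^3 = s^2*t has shape L^2 M (L != M), so D-series; mu = 5 gives D_5.

Type D_5, Milnor number mu = 5.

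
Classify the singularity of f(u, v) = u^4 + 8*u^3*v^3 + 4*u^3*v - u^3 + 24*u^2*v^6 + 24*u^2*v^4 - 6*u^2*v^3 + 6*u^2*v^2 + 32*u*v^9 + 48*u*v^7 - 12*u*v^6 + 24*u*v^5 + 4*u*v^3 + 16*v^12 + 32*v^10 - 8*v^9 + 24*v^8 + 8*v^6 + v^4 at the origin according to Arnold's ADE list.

E_{6}

The Hessian of f at 0 has rank 0. Corank 2; j^3 = -u^3 is a perfect cube, so E-series; the 4-jet and mu = 6 give E_6.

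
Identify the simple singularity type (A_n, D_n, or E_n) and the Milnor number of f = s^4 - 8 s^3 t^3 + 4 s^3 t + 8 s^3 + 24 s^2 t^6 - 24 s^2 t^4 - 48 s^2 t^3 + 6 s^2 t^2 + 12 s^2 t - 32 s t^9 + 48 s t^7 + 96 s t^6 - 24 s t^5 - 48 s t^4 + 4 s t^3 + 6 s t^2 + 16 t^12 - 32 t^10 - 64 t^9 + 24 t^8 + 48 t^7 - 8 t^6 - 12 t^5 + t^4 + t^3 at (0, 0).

Type E_{6}, Milnor number mu = 6.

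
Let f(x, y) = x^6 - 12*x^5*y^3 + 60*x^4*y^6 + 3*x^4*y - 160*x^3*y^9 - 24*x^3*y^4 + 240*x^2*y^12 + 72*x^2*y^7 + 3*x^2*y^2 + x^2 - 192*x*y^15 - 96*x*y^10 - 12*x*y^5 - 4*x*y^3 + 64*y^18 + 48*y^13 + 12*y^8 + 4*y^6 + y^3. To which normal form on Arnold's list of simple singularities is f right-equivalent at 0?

A2

The Hessian of f at 0 has rank 1. Corank 1: A-series; mu = 2 gives A_2.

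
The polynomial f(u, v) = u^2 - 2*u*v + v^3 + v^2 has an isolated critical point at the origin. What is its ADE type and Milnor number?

Type A_{2}, Milnor number mu = 2.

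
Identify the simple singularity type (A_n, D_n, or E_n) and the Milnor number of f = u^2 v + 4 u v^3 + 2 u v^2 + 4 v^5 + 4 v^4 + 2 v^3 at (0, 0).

The Hessian of f at 0 has rank 0. Corank 2; j^3 = v*(u^2 + 2*u*v + 2*v^2) splits into three distinct lines over C (the quadratic factor has nonzero discriminant), so D_4.

Type D4, Milnor number mu = 4.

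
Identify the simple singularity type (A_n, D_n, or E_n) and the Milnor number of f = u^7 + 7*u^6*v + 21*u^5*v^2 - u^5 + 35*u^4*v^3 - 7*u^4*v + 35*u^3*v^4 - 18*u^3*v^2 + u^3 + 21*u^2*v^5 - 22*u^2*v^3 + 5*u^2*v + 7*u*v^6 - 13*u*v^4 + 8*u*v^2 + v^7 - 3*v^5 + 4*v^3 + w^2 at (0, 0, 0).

The Hessian of f at 0 has rank 1. Corank 2; j^3 = (u + v)*(u + 2*v)^2 has shape L^2 M (L != M), so D-series; mu = 6 gives D_6.

Type D_6, Milnor number mu = 6.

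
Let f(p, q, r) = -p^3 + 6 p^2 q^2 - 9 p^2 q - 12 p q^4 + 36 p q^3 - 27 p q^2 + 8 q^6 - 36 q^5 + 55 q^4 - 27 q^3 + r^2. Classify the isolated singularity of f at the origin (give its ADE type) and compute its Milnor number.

The Hessian of f at 0 has rank 1. Corank 2; j^3 = -(p + 3*q)^3 is a perfect cube, so E-series; the 4-jet and mu = 6 give E_6.

Type E_{6}, Milnor number mu = 6.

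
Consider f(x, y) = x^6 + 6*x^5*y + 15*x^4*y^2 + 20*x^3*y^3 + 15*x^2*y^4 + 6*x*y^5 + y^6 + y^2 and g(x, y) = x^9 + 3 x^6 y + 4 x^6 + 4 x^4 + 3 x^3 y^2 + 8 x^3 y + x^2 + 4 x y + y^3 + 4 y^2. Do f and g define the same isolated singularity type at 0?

The Hessian of f at 0 has rank 1. Corank 1: A-series; mu = 5 gives A_5. The Hessian of g at 0 has rank 1. Corank 1: A-series; mu = 2 gives A_2. f is A_5 but g is A_2, hence not right-equivalent.

No.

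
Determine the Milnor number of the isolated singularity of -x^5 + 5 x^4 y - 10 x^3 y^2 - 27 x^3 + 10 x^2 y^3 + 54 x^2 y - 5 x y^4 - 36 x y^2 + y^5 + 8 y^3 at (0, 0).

8

The Hessian of f at 0 is [[0, 0], [0, 0]] with rank 0, so corank 2. A Groebner basis of the Jacobian ideal J(f) in C{x,y} is {y^5, x*y^3 - 3*y^4/4, x^2 - 4*x*y/3 + 4*y^2/9}; counting standard monomials gives mu = 8. Corank 2; j^3 = -(3*x - 2*y)^3 is a perfect cube, so E-series; the 5-jet and mu = 8 give E_8.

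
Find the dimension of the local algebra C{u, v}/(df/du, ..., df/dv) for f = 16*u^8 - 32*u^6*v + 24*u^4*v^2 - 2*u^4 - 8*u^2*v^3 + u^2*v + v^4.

The Hessian of f at 0 has rank 0. Corank 2; j^3 = u^2*v has shape L^2 M (L != M), so D-series; mu = 5 gives D_5.

5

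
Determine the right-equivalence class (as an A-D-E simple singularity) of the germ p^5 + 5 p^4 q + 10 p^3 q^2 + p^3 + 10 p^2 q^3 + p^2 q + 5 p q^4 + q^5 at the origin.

The Hessian of f at 0 has rank 0. Corank 2; j^3 = p^2*(p + q) has shape L^2 M (L != M), so D-series; mu = 6 gives D_6.

D_{6}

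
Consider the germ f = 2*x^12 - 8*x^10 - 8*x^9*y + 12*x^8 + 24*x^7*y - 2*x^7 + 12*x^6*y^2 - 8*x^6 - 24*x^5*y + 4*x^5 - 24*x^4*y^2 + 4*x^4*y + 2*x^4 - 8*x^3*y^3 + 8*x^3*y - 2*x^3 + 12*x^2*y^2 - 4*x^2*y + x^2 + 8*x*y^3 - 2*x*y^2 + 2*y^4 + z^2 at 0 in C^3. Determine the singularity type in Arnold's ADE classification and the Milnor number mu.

The Hessian of f at 0 has rank 2. Corank 1: A-series; mu = 3 gives A_3.

Type A3, Milnor number mu = 3.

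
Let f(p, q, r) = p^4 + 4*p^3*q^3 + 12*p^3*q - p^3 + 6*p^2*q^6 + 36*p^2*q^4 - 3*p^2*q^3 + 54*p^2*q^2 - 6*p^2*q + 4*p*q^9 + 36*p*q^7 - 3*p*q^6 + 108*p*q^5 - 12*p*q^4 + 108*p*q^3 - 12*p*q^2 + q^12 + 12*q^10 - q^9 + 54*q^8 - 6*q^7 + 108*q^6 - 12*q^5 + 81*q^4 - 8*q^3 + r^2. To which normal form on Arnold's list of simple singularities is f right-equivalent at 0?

E6

The Hessian of f at 0 has rank 1. Corank 2; j^3 = -(p + 2*q)^3 is a perfect cube, so E-series; the 4-jet and mu = 6 give E_6.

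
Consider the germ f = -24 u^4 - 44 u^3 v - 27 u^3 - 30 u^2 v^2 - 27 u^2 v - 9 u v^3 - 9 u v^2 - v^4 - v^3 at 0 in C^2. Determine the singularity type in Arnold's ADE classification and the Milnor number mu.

Type E_7, Milnor number mu = 7.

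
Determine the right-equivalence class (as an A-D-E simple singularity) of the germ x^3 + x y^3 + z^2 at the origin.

The Hessian of f at 0 has rank 1. Corank 2; j^3 = x^3 is a perfect cube, so E-series; the 4-jet and mu = 7 give E_7.

E_{7}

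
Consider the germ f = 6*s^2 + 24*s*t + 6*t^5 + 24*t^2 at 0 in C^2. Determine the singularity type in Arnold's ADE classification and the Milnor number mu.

The Hessian of f at 0 has rank 1. Corank 1: A-series; mu = 4 gives A_4.

Type A_{4}, Milnor number mu = 4.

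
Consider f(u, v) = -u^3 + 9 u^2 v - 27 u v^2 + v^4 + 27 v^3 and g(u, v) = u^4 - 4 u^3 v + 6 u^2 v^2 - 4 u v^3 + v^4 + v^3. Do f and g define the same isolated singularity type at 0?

Yes.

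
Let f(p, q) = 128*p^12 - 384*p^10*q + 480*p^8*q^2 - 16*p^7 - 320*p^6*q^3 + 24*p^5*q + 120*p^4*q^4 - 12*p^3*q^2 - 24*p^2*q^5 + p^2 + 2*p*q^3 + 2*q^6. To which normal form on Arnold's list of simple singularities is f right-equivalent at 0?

A_{5}

The Hessian of f at 0 is [[2, 0], [0, 0]] with rank 1, so corank 1. A Groebner basis of the Jacobian ideal J(f) in C{p,q} is {p*q^2, p + q^3, p^2}; counting standard monomials gives mu = 5. Corank 1: A-series; mu = 5 gives A_5.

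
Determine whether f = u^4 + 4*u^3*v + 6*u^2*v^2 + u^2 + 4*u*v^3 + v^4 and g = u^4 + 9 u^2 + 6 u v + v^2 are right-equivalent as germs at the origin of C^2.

Yes.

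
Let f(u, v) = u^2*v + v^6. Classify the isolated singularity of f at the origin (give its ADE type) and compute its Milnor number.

Type D_7, Milnor number mu = 7.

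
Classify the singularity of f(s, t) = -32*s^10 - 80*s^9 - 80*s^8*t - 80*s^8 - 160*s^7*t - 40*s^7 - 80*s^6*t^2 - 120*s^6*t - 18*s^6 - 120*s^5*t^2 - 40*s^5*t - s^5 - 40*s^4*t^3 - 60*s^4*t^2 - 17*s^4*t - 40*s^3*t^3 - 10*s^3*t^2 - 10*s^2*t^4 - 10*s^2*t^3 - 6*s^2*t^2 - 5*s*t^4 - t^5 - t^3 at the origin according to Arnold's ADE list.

E_{8}

The Hessian of f at 0 is [[0, 0], [0, 0]] with rank 0, so corank 2. A Groebner basis of the Jacobian ideal J(f) in C{s,t} is {s^4 - s*t^2, s^2*t + s*t^2 + t^2/4, t^3}; counting standard monomials gives mu = 8. Corank 2; j^3 = -t^3 is a perfect cube, so E-series; the 5-jet and mu = 8 give E_8.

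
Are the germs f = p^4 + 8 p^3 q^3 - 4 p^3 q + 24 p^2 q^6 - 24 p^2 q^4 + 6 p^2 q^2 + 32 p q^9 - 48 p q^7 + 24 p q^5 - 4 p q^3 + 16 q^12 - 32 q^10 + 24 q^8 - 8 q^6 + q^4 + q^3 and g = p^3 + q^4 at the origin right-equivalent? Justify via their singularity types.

The Hessian of f at 0 has rank 0. Corank 2; j^3 = q^3 is a perfect cube, so E-series; the 4-jet and mu = 6 give E_6. The Hessian of g at 0 has rank 0. Corank 2; j^3 = p^3 is a perfect cube, so E-series; the 4-jet and mu = 6 give E_6. Both have type E_6, hence right-equivalent.

Yes.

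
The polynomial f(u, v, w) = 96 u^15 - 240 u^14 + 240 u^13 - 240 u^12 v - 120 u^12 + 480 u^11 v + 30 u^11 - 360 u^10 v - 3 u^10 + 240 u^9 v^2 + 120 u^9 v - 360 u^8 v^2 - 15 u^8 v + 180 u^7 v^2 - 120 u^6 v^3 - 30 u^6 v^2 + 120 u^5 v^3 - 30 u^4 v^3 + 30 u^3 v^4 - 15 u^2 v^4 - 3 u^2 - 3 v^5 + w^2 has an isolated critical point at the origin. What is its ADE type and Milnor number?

Type A_{4}, Milnor number mu = 4.

The Hessian of f at 0 has rank 2. Corank 1: A-series; mu = 4 gives A_4.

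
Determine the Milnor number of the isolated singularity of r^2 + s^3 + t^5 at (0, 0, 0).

The Hessian of f at 0 has rank 1. Corank 2; j^3 = s^3 is a perfect cube, so E-series; the 5-jet and mu = 8 give E_8.

8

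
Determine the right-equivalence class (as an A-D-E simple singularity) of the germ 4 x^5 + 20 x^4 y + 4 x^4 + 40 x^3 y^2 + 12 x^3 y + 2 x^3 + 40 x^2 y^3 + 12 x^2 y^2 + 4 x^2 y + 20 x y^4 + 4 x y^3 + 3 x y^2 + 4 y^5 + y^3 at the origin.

D4

The Hessian of f at 0 is [[0, 0], [0, 0]] with rank 0, so corank 2. A Groebner basis of the Jacobian ideal J(f) in C{x,y} is {y^3, x^2 - 3*y^2/2, x*y + 3*y^2/2}; counting standard monomials gives mu = 4. Corank 2; j^3 = (x + y)*(2*x^2 + 2*x*y + y^2) splits into three distinct lines over C (the quadratic factor has nonzero discriminant), so D_4.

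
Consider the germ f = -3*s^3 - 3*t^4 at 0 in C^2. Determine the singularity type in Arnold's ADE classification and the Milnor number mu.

Type E6, Milnor number mu = 6.

The Hessian of f at 0 is [[0, 0], [0, 0]] with rank 0, so corank 2. A Groebner basis of the Jacobian ideal J(f) in C{s,t} is {t^3, s^2}; counting standard monomials gives mu = 6. Corank 2; j^3 = -3*s^3 is a perfect cube, so E-series; the 4-jet and mu = 6 give E_6.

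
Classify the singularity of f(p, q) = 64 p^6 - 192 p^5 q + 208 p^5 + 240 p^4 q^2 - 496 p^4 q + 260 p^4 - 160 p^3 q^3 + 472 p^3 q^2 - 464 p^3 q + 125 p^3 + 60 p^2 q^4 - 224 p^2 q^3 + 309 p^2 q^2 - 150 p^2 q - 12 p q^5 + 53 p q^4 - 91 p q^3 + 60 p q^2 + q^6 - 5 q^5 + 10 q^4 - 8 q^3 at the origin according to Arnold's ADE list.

E7

The Hessian of f at 0 has rank 0. Corank 2; j^3 = (5*p - 2*q)^3 is a perfect cube, so E-series; the 4-jet and mu = 7 give E_7.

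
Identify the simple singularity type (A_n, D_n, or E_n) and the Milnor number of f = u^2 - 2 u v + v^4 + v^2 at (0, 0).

Type A3, Milnor number mu = 3.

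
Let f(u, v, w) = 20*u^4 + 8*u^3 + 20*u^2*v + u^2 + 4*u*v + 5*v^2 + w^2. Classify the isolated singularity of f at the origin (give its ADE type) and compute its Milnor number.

Type A1, Milnor number mu = 1.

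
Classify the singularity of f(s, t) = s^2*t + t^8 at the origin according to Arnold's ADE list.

The Hessian of f at 0 has rank 0. Corank 2; j^3 = s^2*t has shape L^2 M (L != M), so D-series; mu = 9 gives D_9.

D9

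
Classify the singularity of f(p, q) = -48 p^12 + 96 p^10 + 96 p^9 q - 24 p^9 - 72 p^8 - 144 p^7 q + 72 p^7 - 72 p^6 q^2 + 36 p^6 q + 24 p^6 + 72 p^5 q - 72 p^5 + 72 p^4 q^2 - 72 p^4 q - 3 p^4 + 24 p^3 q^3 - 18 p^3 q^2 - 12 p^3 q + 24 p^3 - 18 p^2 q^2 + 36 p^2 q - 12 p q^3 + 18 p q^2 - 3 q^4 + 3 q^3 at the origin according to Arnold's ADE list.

The Hessian of f at 0 is [[0, 0], [0, 0]] with rank 0, so corank 2. A Groebner basis of the Jacobian ideal J(f) in C{p,q} is {q^4, p*q^2 + 2*q^3/3, p^2 + p*q + q^2/4}; counting standard monomials gives mu = 6. Corank 2; j^3 = 3*(2*p + q)^3 is a perfect cube, so E-series; the 4-jet and mu = 6 give E_6.

E6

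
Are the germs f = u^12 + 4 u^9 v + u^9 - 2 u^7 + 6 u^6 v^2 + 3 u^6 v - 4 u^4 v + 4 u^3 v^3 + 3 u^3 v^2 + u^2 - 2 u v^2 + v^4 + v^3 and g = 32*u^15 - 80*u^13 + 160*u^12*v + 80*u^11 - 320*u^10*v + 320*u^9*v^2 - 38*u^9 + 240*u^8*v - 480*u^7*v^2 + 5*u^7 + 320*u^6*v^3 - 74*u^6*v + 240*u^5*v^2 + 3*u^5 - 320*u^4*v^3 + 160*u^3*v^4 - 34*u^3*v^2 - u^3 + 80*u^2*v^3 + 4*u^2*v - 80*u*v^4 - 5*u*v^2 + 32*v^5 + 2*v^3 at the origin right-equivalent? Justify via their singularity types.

The Hessian of f at 0 is [[2, 0], [0, 0]] with rank 1, so corank 1. A Groebner basis of the Jacobian ideal J(f) in C{u,v} is {v^2, u}; counting standard monomials gives mu = 2. Corank 1: A-series; mu = 2 gives A_2. The Hessian of g at 0 is [[0, 0], [0, 0]] with rank 0, so corank 2. A Groebner basis of the Jacobian ideal J(g) in C{u,v} is {u*v/4 + v^4 - v^2/4, u*v^2 - v^3, u^2 - 13*u*v/4 + 9*v^2/4}; counting standard monomials gives mu = 6. Corank 2; j^3 = -(u - 2*v)*(u - v)^2 has shape L^2 M (L != M), so D-series; mu = 6 gives D_6. f is A_2 but g is D_6, hence not right-equivalent.

No.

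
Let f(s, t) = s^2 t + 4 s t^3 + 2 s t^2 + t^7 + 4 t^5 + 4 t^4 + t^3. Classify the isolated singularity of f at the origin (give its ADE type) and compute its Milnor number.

The Hessian of f at 0 has rank 0. Corank 2; j^3 = t*(s + t)^2 has shape L^2 M (L != M), so D-series; mu = 8 gives D_8.

Type D8, Milnor number mu = 8.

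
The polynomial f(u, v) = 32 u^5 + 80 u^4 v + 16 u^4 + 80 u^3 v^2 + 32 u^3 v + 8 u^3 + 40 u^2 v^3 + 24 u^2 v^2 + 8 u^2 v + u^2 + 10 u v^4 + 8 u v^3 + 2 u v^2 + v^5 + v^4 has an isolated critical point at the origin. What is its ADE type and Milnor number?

Type A4, Milnor number mu = 4.

The Hessian of f at 0 has rank 1. Corank 1: A-series; mu = 4 gives A_4.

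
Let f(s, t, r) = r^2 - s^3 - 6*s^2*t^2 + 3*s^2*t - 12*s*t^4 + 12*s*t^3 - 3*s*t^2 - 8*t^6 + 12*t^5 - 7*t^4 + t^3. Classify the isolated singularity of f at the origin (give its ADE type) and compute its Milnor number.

The Hessian of f at 0 is [[0, 0, 0], [0, 0, 0], [0, 0, 2]] with rank 1, so corank 2. A Groebner basis of the Jacobian ideal J(f) in C{s,t,r} is {s^3 + 3*s^2/4 - 3*s*t/2 + 3*t^2/4, s^2*t + s^2/2 - s*t + t^2/2, s^2/4 + s*t^2 - s*t/2 + t^2/4, t^3, r}; counting standard monomials gives mu = 6. Corank 2; j^3 = -(s - t)^3 is a perfect cube, so E-series; the 4-jet and mu = 6 give E_6.

Type E_{6}, Milnor number mu = 6.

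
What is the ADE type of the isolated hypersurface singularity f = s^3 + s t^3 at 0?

The Hessian of f at 0 has rank 0. Corank 2; j^3 = s^3 is a perfect cube, so E-series; the 4-jet and mu = 7 give E_7.

E7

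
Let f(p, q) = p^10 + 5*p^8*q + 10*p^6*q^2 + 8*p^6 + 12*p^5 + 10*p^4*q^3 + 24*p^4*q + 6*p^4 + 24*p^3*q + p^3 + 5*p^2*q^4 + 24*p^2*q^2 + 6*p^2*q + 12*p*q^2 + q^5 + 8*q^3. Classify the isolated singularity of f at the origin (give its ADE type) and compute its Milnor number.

The Hessian of f at 0 has rank 0. Corank 2; j^3 = (p + 2*q)^3 is a perfect cube, so E-series; the 5-jet and mu = 8 give E_8.

Type E8, Milnor number mu = 8.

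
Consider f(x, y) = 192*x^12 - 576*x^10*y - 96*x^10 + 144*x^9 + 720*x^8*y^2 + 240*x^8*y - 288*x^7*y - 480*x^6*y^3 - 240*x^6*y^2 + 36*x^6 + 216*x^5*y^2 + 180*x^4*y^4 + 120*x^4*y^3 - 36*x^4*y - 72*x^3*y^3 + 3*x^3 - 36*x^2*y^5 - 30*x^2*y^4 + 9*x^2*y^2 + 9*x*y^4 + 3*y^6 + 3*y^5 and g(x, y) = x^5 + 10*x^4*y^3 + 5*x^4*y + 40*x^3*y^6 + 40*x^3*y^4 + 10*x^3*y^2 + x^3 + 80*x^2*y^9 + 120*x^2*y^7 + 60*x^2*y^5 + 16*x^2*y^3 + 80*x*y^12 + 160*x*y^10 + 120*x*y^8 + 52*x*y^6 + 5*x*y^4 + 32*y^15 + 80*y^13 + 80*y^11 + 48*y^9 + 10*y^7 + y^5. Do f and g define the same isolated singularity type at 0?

The Hessian of f at 0 has rank 0. Corank 2; j^3 = 3*x^3 is a perfect cube, so E-series; the 5-jet and mu = 8 give E_8. The Hessian of g at 0 has rank 0. Corank 2; j^3 = x^3 is a perfect cube, so E-series; the 5-jet and mu = 8 give E_8. Both have type E_8, hence right-equivalent.

Yes.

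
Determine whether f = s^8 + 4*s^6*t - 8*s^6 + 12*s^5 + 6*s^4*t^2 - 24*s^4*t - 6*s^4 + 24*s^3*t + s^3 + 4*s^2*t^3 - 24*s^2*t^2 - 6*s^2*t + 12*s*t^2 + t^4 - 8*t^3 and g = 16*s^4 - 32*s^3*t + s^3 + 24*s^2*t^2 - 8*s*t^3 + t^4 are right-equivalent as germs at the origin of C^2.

Yes.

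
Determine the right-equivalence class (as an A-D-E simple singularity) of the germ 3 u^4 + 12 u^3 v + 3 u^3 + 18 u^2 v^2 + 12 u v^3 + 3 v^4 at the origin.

E_{6}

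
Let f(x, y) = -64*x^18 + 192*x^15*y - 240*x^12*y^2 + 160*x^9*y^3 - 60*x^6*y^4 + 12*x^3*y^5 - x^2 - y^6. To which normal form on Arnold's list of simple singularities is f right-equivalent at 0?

The Hessian of f at 0 is [[-2, 0], [0, 0]] with rank 1, so corank 1. A Groebner basis of the Jacobian ideal J(f) in C{x,y} is {y^5, x}; counting standard monomials gives mu = 5. Corank 1: A-series; mu = 5 gives A_5.

A_{5}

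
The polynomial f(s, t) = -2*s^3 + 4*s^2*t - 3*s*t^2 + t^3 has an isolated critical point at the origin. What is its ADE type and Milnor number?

Type D4, Milnor number mu = 4.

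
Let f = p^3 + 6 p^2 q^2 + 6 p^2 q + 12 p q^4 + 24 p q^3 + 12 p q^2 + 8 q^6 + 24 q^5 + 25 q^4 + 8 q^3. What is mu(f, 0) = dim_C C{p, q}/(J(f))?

6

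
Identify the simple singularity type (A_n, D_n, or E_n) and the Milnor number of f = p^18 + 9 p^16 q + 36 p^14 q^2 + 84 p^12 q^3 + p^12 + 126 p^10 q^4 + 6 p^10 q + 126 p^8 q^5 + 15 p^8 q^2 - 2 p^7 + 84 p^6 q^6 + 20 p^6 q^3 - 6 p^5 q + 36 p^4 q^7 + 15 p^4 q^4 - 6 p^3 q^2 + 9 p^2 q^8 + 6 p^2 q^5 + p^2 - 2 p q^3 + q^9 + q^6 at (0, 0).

Type A_{8}, Milnor number mu = 8.

The Hessian of f at 0 has rank 1. Corank 1: A-series; mu = 8 gives A_8.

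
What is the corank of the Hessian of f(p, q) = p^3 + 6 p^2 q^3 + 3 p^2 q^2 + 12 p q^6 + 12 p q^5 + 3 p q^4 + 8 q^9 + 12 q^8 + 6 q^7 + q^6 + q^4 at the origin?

Hessian at 0 has rank 0.

2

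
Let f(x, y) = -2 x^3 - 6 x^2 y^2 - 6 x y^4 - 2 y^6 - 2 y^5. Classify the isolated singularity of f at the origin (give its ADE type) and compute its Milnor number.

Type E8, Milnor number mu = 8.

The Hessian of f at 0 has rank 0. Corank 2; j^3 = -2*x^3 is a perfect cube, so E-series; the 5-jet and mu = 8 give E_8.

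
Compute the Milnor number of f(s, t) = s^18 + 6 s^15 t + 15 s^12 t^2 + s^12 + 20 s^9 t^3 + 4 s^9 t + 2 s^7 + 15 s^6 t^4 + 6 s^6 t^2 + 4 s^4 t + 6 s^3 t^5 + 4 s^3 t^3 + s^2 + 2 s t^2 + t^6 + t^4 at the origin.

5

The Hessian of f at 0 has rank 1. Corank 1: A-series; mu = 5 gives A_5.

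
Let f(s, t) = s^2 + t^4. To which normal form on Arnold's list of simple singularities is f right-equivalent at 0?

The Hessian of f at 0 is [[2, 0], [0, 0]] with rank 1, so corank 1. A Groebner basis of the Jacobian ideal J(f) in C{s,t} is {t^3, s}; counting standard monomials gives mu = 3. Corank 1: A-series; mu = 3 gives A_3.

A_{3}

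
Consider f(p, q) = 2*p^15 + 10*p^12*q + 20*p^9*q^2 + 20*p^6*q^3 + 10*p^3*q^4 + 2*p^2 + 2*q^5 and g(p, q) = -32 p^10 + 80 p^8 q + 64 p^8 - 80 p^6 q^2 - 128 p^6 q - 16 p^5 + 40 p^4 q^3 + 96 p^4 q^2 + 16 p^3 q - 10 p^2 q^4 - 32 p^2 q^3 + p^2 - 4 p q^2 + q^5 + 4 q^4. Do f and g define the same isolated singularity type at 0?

Yes.

The Hessian of f at 0 has rank 1. Corank 1: A-series; mu = 4 gives A_4. The Hessian of g at 0 has rank 1. Corank 1: A-series; mu = 4 gives A_4. Both have type A_4, hence right-equivalent.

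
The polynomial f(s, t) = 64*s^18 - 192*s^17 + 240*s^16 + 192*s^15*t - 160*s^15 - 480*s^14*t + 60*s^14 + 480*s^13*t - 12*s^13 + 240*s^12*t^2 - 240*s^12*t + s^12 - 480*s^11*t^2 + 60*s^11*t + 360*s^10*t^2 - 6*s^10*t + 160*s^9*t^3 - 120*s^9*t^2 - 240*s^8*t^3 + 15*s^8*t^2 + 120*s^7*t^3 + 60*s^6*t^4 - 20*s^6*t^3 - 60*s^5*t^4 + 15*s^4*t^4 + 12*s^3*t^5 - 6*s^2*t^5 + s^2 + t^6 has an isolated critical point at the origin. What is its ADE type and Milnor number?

Type A5, Milnor number mu = 5.

The Hessian of f at 0 has rank 1. Corank 1: A-series; mu = 5 gives A_5.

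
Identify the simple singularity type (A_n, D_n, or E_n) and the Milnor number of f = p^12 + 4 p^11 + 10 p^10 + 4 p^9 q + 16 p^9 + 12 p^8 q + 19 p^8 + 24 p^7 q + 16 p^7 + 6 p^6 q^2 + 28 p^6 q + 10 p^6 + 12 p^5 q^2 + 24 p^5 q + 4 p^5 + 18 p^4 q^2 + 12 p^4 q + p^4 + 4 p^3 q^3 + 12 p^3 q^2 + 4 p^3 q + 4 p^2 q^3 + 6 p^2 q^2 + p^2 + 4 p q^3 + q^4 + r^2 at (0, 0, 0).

Type A_3, Milnor number mu = 3.

The Hessian of f at 0 has rank 2. Corank 1: A-series; mu = 3 gives A_3.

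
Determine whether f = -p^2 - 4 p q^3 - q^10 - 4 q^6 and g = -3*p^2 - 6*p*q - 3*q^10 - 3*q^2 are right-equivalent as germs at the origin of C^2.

The Hessian of f at 0 has rank 1. Corank 1: A-series; mu = 9 gives A_9. The Hessian of g at 0 has rank 1. Corank 1: A-series; mu = 9 gives A_9. Both have type A_9, hence right-equivalent.

Yes.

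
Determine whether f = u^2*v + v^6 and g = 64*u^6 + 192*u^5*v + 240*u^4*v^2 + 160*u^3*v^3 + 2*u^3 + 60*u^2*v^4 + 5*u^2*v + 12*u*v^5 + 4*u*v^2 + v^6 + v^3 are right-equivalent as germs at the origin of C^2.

Yes.

The Hessian of f at 0 has rank 0. Corank 2; j^3 = u^2*v has shape L^2 M (L != M), so D-series; mu = 7 gives D_7. The Hessian of g at 0 has rank 0. Corank 2; j^3 = (u + v)^2*(2*u + v) has shape L^2 M (L != M), so D-series; mu = 7 gives D_7. Both have type D_7, hence right-equivalent.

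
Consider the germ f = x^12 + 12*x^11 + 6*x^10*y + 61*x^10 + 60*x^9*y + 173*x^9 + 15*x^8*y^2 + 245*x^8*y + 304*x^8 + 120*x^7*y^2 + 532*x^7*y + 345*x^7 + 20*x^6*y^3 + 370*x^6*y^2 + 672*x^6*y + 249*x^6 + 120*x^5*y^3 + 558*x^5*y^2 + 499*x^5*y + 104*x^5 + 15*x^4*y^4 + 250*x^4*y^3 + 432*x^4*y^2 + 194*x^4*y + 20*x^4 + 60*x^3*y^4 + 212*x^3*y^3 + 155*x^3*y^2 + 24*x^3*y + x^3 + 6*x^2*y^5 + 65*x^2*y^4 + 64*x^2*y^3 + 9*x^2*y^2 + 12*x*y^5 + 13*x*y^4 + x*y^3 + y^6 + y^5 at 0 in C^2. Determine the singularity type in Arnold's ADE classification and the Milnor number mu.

The Hessian of f at 0 has rank 0. Corank 2; j^3 = x^3 is a perfect cube, so E-series; the 4-jet and mu = 7 give E_7.

Type E_{7}, Milnor number mu = 7.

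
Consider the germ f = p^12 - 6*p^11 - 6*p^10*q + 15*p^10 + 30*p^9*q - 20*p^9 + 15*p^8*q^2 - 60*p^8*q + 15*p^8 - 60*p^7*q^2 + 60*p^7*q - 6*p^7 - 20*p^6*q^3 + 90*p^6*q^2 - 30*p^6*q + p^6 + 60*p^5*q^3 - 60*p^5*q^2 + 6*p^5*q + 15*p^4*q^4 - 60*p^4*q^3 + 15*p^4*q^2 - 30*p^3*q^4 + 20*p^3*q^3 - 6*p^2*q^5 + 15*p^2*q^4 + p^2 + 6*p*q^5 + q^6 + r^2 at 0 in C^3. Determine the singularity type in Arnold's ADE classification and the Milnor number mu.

Type A_{5}, Milnor number mu = 5.

The Hessian of f at 0 is [[2, 0, 0], [0, 0, 0], [0, 0, 2]] with rank 2, so corank 1. A Groebner basis of the Jacobian ideal J(f) in C{p,q,r} is {q^5, p, r}; counting standard monomials gives mu = 5. Corank 1: A-series; mu = 5 gives A_5.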